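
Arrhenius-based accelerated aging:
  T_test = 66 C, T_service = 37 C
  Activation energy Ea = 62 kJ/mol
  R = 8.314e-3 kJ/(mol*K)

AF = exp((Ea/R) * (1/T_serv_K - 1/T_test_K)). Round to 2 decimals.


T_test_K = 339.15, T_serv_K = 310.15
AF = exp((62/8.314e-3) * (1/310.15 - 1/339.15))
= 7.81

7.81


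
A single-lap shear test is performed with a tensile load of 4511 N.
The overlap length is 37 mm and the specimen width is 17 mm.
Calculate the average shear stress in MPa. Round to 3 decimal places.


Shear stress = F / (overlap * width)
= 4511 / (37 * 17)
= 4511 / 629
= 7.172 MPa

7.172


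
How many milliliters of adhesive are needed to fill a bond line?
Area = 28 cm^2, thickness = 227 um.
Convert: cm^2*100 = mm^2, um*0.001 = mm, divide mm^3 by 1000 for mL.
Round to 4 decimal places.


= (28 * 100) * (227 * 0.001) / 1000
= 0.6356 mL

0.6356


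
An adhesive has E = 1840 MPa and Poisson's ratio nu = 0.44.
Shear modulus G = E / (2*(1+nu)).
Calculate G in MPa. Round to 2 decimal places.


G = 1840 / (2*(1+0.44))
= 1840 / 2.88
= 638.89 MPa

638.89


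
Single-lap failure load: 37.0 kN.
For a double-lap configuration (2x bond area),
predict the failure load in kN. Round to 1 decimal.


Failure load = 37.0 * 2 = 74.0 kN

74.0


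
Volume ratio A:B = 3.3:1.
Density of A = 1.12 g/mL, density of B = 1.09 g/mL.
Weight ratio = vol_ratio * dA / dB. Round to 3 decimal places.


Wt ratio = 3.3 * 1.12 / 1.09
= 3.391

3.391


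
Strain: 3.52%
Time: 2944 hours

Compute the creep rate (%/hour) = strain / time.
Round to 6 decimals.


Creep rate = 3.52 / 2944
= 0.001196 %/h

0.001196


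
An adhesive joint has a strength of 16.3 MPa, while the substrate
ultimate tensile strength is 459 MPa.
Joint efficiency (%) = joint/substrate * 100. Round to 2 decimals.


Efficiency = 16.3 / 459 * 100
= 3.55%

3.55


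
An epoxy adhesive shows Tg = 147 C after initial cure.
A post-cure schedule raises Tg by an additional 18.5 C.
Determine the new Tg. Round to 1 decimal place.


New Tg = 147 + 18.5
= 165.5 C

165.5


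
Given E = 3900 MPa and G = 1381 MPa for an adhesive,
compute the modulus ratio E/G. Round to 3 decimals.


E/G ratio = 3900 / 1381 = 2.824

2.824


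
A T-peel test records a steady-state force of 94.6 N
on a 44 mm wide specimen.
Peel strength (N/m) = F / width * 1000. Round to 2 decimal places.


Peel strength = 94.6 / 44 * 1000
= 2150.00 N/m

2150.00


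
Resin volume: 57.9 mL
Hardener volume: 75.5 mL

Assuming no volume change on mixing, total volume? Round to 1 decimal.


V_total = 57.9 + 75.5 = 133.4 mL

133.4


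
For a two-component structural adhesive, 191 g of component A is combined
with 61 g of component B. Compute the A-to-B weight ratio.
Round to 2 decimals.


Weight ratio A:B = 191 / 61
= 3.13

3.13


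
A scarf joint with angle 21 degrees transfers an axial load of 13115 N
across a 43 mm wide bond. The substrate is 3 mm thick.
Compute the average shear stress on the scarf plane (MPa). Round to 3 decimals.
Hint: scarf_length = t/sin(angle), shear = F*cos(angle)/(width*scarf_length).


scarf_length = 3 / sin(21 deg) = 8.3713 mm
cos(21 deg) = 0.933580
shear stress = 13115 * 0.933580 / (43 * 8.3713)
= 34.014 MPa

34.014


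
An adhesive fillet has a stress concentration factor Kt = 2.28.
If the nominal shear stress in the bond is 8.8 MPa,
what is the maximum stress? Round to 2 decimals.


Max stress = 8.8 * 2.28 = 20.06 MPa

20.06


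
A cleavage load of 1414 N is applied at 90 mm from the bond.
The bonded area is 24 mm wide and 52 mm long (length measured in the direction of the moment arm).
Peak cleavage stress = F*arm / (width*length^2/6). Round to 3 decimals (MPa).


Moment = 1414 * 90 = 127260 N*mm
Section modulus = 24 * 2704 / 6 = 64896 / 6 mm^3
Stress = 127260 / (64896 / 6) = 763560 / 64896
= 11.766 MPa

11.766


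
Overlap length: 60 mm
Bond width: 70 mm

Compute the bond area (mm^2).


Bond area = 60 * 70 = 4200 mm^2

4200


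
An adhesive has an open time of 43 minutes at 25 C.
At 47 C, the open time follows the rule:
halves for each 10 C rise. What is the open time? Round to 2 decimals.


Factor = 2^((47-25)/10) = 4.5948
Open time = 43 / 4.5948 = 9.36 min

9.36


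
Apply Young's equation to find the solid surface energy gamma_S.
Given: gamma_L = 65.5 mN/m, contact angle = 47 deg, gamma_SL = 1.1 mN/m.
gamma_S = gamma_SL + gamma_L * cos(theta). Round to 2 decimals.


theta_rad = 47 * pi/180 = 0.820305
gamma_S = 1.1 + 65.5 * cos(0.820305)
= 45.77 mN/m

45.77


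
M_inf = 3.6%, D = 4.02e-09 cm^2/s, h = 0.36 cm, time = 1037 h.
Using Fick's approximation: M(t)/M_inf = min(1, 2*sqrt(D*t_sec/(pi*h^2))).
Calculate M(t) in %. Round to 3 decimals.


t = 3733200 s
ratio = min(1, 2*sqrt(4.02e-09*3733200/(pi*0.1296)))
= 0.383978
M(t) = 3.6 * 0.383978 = 1.382%

1.382


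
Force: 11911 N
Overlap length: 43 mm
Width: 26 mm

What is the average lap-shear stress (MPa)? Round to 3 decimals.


Average shear stress = F / (overlap * width)
= 11911 / (43 * 26)
= 10.654 MPa

10.654


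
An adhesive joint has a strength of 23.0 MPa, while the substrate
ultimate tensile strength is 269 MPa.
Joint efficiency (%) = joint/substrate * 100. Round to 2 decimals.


Efficiency = 23.0 / 269 * 100
= 8.55%

8.55


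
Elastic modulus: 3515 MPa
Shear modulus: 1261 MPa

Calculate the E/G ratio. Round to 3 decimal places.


E / G = 3515 / 1261 = 2.787

2.787


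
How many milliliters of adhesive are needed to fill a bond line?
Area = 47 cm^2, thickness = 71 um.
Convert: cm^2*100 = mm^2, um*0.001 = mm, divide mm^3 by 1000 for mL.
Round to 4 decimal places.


= (47 * 100) * (71 * 0.001) / 1000
= 0.3337 mL

0.3337


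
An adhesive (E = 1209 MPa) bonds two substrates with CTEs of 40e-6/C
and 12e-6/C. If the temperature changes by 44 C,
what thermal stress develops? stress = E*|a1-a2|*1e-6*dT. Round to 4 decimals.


Stress = 1209 * |40 - 12| * 1e-6 * 44
= 1.4895 MPa

1.4895


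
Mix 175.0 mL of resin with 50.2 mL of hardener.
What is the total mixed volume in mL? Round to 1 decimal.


Total = 175.0 + 50.2 = 225.2 mL

225.2


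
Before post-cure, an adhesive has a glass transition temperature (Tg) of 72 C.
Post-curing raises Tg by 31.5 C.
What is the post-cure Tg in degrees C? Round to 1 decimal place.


Tg_post = Tg_base + delta_Tg
= 72 + 31.5
= 103.5 C

103.5


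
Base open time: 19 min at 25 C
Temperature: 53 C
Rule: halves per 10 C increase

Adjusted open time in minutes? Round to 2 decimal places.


Acceleration = 2^((53-25)/10) = 6.9644
Open time = 19 / 6.9644 = 2.73 min

2.73


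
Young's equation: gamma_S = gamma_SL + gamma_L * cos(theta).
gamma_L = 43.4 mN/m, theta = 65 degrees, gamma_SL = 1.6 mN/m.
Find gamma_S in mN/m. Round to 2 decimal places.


cos(65 deg) = 0.422618
gamma_S = 1.6 + 43.4 * 0.422618
= 19.94 mN/m

19.94


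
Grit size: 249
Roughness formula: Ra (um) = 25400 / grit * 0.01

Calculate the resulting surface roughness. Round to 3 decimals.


Ra = 25400 / 249 * 0.01
= 1.020 um

1.020


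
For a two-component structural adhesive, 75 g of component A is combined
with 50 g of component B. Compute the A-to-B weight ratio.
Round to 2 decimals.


Weight ratio A:B = 75 / 50
= 1.50

1.50


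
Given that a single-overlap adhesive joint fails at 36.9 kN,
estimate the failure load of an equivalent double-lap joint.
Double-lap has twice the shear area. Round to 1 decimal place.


Double-lap factor = 2
Expected load = 36.9 * 2 = 73.8 kN

73.8


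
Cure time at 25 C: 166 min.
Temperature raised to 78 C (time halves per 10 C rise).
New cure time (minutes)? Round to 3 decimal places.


Acceleration factor = 2^(53/10) = 39.3966
New time = 166 / 39.3966 = 4.214 min

4.214


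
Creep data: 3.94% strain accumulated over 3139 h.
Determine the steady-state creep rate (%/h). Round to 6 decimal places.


Rate = 3.94 / 3139 = 0.001255 %/h

0.001255


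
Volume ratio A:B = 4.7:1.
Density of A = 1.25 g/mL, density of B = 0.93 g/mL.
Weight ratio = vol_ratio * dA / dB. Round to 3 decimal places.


Wt ratio = 4.7 * 1.25 / 0.93
= 6.317

6.317


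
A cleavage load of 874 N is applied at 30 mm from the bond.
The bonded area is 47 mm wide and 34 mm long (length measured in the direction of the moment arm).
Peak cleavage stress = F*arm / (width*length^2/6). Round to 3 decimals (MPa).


Moment = 874 * 30 = 26220 N*mm
Section modulus = 47 * 1156 / 6 = 54332 / 6 mm^3
Stress = 26220 / (54332 / 6) = 157320 / 54332
= 2.896 MPa

2.896


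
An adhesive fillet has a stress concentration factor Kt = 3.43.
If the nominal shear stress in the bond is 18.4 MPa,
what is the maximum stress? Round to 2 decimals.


Max stress = 18.4 * 3.43 = 63.11 MPa

63.11


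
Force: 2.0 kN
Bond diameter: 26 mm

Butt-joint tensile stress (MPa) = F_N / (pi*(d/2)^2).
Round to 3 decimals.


F_N = 2.0 * 1000 = 2000.0 N
A = pi*(13.0)^2 = 530.9292 mm^2
stress = 2000.0 / 530.9292 = 3.767 MPa

3.767


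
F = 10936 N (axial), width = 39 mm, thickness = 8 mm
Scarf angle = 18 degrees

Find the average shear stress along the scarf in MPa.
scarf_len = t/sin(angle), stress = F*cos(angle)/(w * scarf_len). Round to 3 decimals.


scarf_len = 8/sin(18 deg) = 25.8885
cos(18 deg) = 0.951057
stress = 10936*0.951057/(39*25.8885) = 10.301 MPa

10.301


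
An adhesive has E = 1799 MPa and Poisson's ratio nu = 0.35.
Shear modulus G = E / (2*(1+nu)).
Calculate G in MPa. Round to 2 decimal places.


G = 1799 / (2*(1+0.35))
= 1799 / 2.70
= 666.30 MPa

666.30


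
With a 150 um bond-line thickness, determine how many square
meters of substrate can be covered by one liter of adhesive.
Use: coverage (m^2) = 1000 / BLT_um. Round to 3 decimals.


Coverage = 1000 / 150 = 6.667 m^2

6.667


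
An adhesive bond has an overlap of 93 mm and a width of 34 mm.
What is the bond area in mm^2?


Bond area = overlap * width
= 93 * 34
= 3162 mm^2

3162


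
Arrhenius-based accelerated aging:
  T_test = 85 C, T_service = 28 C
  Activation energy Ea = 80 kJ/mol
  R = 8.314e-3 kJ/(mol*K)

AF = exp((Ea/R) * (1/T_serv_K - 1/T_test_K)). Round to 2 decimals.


T_test_K = 358.15, T_serv_K = 301.15
AF = exp((80/8.314e-3) * (1/301.15 - 1/358.15))
= 161.61

161.61


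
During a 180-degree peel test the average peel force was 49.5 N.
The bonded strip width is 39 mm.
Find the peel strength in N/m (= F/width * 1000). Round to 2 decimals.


Peel strength = F/width * 1000
= 49.5 / 39 * 1000
= 1269.23 N/m

1269.23


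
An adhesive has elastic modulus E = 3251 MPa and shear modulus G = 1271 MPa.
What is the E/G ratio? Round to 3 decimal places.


E/G = 3251 / 1271 = 2.558

2.558


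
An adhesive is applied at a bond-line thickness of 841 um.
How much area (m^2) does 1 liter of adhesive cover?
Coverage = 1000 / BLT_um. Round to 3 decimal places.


Coverage = 1000 / 841 = 1.189 m^2

1.189


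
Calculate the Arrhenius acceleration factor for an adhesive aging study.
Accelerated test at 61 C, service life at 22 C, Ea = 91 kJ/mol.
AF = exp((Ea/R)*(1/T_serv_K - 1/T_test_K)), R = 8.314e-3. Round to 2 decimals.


T_test = 334.15 K, T_serv = 295.15 K
Ea/R = 91 / 0.008314 = 10945.39
AF = exp(10945.39 * (1/295.15 - 1/334.15))
= 75.81

75.81


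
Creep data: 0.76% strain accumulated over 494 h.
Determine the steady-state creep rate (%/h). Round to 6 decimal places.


Rate = 0.76 / 494 = 0.001538 %/h

0.001538


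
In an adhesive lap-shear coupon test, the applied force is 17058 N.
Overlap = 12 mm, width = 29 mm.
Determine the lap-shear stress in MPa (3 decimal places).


stress = F / (overlap * width)
= 17058 / (12 * 29)
= 49.017 MPa

49.017


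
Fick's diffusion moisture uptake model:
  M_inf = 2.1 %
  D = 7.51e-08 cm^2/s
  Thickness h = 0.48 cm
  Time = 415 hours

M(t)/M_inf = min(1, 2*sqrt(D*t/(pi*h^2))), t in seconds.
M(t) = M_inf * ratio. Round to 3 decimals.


t_sec = 415 * 3600 = 1494000
ratio = 2*sqrt(7.51e-08*1494000/(pi*0.48^2))
= min(1, 0.787425)
= 0.787425
M(t) = 2.1 * 0.787425 = 1.654 %

1.654


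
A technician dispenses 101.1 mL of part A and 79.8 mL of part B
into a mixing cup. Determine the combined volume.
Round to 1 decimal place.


Combined volume = 101.1 + 79.8
= 180.9 mL

180.9


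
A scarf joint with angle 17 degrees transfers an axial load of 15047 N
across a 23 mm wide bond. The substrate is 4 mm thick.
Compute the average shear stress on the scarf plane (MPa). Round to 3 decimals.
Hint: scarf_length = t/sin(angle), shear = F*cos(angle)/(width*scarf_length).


scarf_length = 4 / sin(17 deg) = 13.6812 mm
cos(17 deg) = 0.956305
shear stress = 15047 * 0.956305 / (23 * 13.6812)
= 45.729 MPa

45.729


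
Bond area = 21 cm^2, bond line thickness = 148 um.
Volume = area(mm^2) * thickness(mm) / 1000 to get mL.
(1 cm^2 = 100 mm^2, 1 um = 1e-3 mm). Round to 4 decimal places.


area_mm2 = 21 * 100 = 2100
blt_mm = 148 * 1e-3 = 0.148
vol_mm3 = 2100 * 0.148 = 310.8
vol_mL = 310.8 / 1000 = 0.3108 mL

0.3108


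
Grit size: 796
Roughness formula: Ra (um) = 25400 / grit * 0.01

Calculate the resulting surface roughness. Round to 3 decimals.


Ra = 25400 / 796 * 0.01
= 0.319 um

0.319


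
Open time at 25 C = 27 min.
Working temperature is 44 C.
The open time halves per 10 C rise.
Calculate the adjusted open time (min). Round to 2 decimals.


factor = 2^((44 - 25) / 10) = 3.7321
ot = 27 / 3.7321 = 7.23 min

7.23


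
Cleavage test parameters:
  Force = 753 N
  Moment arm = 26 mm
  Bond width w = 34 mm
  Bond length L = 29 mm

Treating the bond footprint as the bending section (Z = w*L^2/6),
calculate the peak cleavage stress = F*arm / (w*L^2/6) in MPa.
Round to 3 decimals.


M = 753 * 26 = 19578 N*mm
Z = 34 * 29^2 / 6 = 28594 / 6 mm^3
sigma = M / Z = 6 * 19578 / 28594 = 117468 / 28594
= 4.108 MPa

4.108


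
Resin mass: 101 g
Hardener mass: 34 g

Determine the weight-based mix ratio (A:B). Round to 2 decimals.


Ratio = 101 / 34 = 2.97

2.97


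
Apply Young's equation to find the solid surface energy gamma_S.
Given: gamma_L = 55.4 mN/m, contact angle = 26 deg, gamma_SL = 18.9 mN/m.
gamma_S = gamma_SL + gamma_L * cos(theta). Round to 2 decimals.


theta_rad = 26 * pi/180 = 0.453786
gamma_S = 18.9 + 55.4 * cos(0.453786)
= 68.69 mN/m

68.69


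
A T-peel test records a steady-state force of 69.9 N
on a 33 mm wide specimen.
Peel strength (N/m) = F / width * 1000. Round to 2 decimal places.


Peel strength = 69.9 / 33 * 1000
= 2118.18 N/m

2118.18


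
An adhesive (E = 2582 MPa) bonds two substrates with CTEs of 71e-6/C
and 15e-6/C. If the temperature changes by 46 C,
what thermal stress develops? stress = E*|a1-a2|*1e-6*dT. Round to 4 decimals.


Stress = 2582 * |71 - 15| * 1e-6 * 46
= 6.6512 MPa

6.6512


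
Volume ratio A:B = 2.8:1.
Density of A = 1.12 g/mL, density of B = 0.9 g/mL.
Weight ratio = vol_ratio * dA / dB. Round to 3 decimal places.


Wt ratio = 2.8 * 1.12 / 0.9
= 3.484

3.484


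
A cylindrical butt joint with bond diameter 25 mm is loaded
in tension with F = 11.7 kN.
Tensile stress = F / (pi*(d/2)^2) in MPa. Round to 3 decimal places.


Area = pi * (25/2)^2 = 490.8739 mm^2
Stress = 11.7*1000 / 490.8739
= 23.835 MPa

23.835


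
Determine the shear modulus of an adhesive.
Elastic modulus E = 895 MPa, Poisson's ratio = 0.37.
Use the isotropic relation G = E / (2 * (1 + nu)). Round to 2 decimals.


G = 895 / (2*(1+0.37)) = 895 / 2.74
= 326.64 MPa

326.64


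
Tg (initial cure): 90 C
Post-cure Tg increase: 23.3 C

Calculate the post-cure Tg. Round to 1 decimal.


Post-cure Tg = 90 + 23.3 = 113.3 C

113.3


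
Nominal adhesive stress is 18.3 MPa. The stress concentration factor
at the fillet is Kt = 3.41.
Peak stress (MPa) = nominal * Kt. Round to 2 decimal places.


Peak = 18.3 * 3.41 = 62.40 MPa

62.40


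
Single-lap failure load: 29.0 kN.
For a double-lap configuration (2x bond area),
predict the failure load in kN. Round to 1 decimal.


Failure load = 29.0 * 2 = 58.0 kN

58.0


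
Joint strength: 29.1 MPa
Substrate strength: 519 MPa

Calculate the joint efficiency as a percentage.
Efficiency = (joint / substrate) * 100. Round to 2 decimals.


Efficiency = (29.1 / 519) * 100 = 5.61%

5.61


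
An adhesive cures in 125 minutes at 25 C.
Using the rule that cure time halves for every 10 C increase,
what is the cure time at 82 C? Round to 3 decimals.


Factor = 2^((82 - 25) / 10) = 51.9842
Cure time = 125 / 51.9842
= 2.405 minutes

2.405


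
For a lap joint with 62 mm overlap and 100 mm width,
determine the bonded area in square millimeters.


Area = 62 * 100 = 6200 mm^2

6200


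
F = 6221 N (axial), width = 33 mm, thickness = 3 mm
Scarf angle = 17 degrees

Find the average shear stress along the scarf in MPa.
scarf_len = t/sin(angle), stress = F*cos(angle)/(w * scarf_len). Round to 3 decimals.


scarf_len = 3/sin(17 deg) = 10.2609
cos(17 deg) = 0.956305
stress = 6221*0.956305/(33*10.2609) = 17.569 MPa

17.569


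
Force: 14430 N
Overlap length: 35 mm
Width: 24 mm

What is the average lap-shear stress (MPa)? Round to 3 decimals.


Average shear stress = F / (overlap * width)
= 14430 / (35 * 24)
= 17.179 MPa

17.179


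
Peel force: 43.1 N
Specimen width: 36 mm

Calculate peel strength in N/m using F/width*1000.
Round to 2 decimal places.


Peel strength = 43.1 / 36 * 1000 = 1197.22 N/m

1197.22


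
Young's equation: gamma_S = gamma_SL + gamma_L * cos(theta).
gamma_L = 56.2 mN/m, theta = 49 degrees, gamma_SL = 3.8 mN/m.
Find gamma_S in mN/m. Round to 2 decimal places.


cos(49 deg) = 0.656059
gamma_S = 3.8 + 56.2 * 0.656059
= 40.67 mN/m

40.67


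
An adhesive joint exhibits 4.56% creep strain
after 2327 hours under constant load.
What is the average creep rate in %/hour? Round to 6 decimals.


Creep rate = strain / time
= 4.56 / 2327
= 0.001960 %/h

0.001960


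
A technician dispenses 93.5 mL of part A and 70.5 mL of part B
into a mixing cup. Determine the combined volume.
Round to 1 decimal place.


Combined volume = 93.5 + 70.5
= 164.0 mL

164.0


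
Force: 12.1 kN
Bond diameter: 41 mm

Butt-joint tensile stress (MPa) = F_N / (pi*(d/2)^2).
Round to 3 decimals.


F_N = 12.1 * 1000 = 12100.0 N
A = pi*(20.5)^2 = 1320.2543 mm^2
stress = 12100.0 / 1320.2543 = 9.165 MPa

9.165


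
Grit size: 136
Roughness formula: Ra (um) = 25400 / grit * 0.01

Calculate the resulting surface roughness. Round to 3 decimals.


Ra = 25400 / 136 * 0.01
= 1.868 um

1.868


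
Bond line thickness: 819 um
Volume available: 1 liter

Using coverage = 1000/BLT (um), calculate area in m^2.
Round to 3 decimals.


1 L = 1e6 mm^3, thickness = 819 um = 0.819 mm
Area = 1e6 / 0.819 mm^2 = (1e6 / 0.819) / 1e6 m^2 = 1000 / 819 m^2
= 1.221 m^2

1.221


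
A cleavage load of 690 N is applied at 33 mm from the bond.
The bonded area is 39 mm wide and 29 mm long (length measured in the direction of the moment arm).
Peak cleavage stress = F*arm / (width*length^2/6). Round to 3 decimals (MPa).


Moment = 690 * 33 = 22770 N*mm
Section modulus = 39 * 841 / 6 = 32799 / 6 mm^3
Stress = 22770 / (32799 / 6) = 136620 / 32799
= 4.165 MPa

4.165


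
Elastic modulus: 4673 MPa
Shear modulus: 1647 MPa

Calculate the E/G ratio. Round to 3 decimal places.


E / G = 4673 / 1647 = 2.837

2.837


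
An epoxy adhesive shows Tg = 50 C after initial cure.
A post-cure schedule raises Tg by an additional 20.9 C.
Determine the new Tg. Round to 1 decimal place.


New Tg = 50 + 20.9
= 70.9 C

70.9


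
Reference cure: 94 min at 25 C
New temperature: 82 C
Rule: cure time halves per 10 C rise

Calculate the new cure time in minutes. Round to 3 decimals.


factor = 2^((82-25)/10) = 51.9842
t_new = 94 / 51.9842 = 1.808 min

1.808


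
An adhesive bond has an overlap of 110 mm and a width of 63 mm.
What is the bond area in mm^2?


Bond area = overlap * width
= 110 * 63
= 6930 mm^2

6930


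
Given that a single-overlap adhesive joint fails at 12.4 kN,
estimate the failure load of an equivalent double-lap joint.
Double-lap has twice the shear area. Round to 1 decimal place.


Double-lap factor = 2
Expected load = 12.4 * 2 = 24.8 kN

24.8


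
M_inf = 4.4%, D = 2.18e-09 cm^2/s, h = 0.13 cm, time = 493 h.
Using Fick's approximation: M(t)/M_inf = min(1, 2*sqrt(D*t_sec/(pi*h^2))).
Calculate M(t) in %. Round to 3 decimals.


t = 1774800 s
ratio = min(1, 2*sqrt(2.18e-09*1774800/(pi*0.0169)))
= 0.539902
M(t) = 4.4 * 0.539902 = 2.376%

2.376


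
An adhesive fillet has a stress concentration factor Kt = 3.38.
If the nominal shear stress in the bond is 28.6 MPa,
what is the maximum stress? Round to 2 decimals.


Max stress = 28.6 * 3.38 = 96.67 MPa

96.67


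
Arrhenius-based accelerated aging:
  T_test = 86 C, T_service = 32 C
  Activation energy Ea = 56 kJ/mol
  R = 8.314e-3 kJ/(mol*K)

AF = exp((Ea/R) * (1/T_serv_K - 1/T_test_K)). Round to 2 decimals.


T_test_K = 359.15, T_serv_K = 305.15
AF = exp((56/8.314e-3) * (1/305.15 - 1/359.15))
= 27.63

27.63


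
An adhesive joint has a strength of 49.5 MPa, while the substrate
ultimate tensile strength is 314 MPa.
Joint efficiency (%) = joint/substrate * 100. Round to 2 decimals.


Efficiency = 49.5 / 314 * 100
= 15.76%

15.76


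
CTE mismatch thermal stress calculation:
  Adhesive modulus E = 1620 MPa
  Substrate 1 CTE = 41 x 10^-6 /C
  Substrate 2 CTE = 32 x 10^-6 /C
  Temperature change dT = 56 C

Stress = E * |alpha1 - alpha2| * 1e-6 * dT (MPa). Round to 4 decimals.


delta_alpha = |41 - 32| = 9 x 10^-6/C
Stress = 1620 * 9e-6 * 56
= 0.8165 MPa

0.8165


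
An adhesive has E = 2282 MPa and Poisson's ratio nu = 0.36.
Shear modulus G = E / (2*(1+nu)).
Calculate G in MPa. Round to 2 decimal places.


G = 2282 / (2*(1+0.36))
= 2282 / 2.72
= 838.97 MPa

838.97


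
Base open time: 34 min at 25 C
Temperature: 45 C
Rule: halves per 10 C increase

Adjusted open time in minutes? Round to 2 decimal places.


Acceleration = 2^((45-25)/10) = 4.0000
Open time = 34 / 4.0000 = 8.50 min

8.50


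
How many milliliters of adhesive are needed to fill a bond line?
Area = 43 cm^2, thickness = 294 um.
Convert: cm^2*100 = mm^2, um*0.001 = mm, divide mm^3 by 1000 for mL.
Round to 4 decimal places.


= (43 * 100) * (294 * 0.001) / 1000
= 1.2642 mL

1.2642


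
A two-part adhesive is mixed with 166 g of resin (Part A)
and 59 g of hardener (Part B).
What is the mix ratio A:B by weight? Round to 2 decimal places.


Mix ratio = mass_A / mass_B
= 166 / 59
= 2.81

2.81


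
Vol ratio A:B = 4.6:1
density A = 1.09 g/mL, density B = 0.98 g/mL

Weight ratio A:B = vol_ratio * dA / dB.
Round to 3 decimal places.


Weight ratio = 4.6 * 1.09 / 0.98
= 5.116

5.116


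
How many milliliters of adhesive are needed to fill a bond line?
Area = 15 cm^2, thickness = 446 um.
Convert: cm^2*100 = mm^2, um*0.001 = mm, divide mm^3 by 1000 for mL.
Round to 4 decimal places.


= (15 * 100) * (446 * 0.001) / 1000
= 0.6690 mL

0.6690


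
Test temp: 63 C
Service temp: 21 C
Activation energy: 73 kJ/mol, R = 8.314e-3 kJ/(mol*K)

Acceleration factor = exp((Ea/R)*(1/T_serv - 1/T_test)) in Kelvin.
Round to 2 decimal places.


AF = exp((73/0.008314)*(1/294.15 - 1/336.15))
= 41.66

41.66


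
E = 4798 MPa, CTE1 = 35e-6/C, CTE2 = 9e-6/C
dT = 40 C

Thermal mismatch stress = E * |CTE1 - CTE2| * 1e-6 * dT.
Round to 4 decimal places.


= 4798 * 26e-6 * 40
= 4.9899 MPa

4.9899


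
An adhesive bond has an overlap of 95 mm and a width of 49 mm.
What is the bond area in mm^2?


Bond area = overlap * width
= 95 * 49
= 4655 mm^2

4655


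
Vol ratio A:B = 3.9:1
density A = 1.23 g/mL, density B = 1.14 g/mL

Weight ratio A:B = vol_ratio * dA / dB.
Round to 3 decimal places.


Weight ratio = 3.9 * 1.23 / 1.14
= 4.208

4.208


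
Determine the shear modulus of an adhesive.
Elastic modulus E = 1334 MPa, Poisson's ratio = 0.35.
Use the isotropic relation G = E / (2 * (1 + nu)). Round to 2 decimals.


G = 1334 / (2*(1+0.35)) = 1334 / 2.70
= 494.07 MPa

494.07


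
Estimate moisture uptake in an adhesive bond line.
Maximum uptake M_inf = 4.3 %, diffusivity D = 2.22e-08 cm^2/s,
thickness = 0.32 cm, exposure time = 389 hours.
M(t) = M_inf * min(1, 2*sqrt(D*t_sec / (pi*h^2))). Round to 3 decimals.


Convert time: 389 h = 1400400 s
ratio = min(1, 2*sqrt(2.22e-08*1400400/(pi*0.32^2)))
= 0.621738
M(t) = 4.3 * 0.621738 = 2.673%

2.673


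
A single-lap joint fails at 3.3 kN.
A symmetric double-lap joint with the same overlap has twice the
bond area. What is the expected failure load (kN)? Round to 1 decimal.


Double-lap load = 2 * 3.3 = 6.6 kN

6.6


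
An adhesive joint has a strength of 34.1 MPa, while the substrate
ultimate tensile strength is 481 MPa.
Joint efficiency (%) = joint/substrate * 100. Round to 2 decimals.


Efficiency = 34.1 / 481 * 100
= 7.09%

7.09


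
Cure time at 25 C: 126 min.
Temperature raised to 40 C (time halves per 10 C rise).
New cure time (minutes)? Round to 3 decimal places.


Acceleration factor = 2^(15/10) = 2.8284
New time = 126 / 2.8284 = 44.548 min

44.548


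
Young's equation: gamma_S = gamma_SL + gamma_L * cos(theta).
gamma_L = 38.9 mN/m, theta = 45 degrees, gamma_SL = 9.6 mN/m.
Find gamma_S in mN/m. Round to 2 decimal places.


cos(45 deg) = 0.707107
gamma_S = 9.6 + 38.9 * 0.707107
= 37.11 mN/m

37.11


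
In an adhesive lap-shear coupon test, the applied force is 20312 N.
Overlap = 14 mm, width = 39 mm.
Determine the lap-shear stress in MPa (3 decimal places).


stress = F / (overlap * width)
= 20312 / (14 * 39)
= 37.201 MPa

37.201


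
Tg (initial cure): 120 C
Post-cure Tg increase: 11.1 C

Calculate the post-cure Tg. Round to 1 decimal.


Post-cure Tg = 120 + 11.1 = 131.1 C

131.1


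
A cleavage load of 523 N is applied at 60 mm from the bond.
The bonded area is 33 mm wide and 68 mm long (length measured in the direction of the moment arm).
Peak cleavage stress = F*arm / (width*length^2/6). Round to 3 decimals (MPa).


Moment = 523 * 60 = 31380 N*mm
Section modulus = 33 * 4624 / 6 = 152592 / 6 mm^3
Stress = 31380 / (152592 / 6) = 188280 / 152592
= 1.234 MPa

1.234


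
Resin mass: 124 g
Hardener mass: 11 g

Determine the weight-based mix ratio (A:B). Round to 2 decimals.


Ratio = 124 / 11 = 11.27

11.27


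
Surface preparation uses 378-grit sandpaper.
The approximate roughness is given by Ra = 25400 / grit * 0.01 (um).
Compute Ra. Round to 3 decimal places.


Ra = 25400 / 378 * 0.01
= 254 / 378
= 0.672 um

0.672


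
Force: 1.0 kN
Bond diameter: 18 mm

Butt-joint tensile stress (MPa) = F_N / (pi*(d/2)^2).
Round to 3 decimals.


F_N = 1.0 * 1000 = 1000.0 N
A = pi*(9.0)^2 = 254.4690 mm^2
stress = 1000.0 / 254.4690 = 3.930 MPa

3.930


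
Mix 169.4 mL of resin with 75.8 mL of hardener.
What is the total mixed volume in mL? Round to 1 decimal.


Total = 169.4 + 75.8 = 245.2 mL

245.2


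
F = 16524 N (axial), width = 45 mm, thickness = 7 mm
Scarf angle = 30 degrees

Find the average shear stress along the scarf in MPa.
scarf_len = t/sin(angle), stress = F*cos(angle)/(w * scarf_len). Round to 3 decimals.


scarf_len = 7/sin(30 deg) = 14.0000
cos(30 deg) = 0.866025
stress = 16524*0.866025/(45*14.0000) = 22.715 MPa

22.715


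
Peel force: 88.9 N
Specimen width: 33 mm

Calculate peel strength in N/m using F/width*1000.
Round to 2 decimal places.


Peel strength = 88.9 / 33 * 1000 = 2693.94 N/m

2693.94


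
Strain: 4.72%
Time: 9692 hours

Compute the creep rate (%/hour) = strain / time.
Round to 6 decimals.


Creep rate = 4.72 / 9692
= 0.000487 %/h

0.000487


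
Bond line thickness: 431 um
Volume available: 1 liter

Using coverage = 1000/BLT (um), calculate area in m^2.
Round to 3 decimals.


1 L = 1e6 mm^3, thickness = 431 um = 0.431 mm
Area = 1e6 / 0.431 mm^2 = (1e6 / 0.431) / 1e6 m^2 = 1000 / 431 m^2
= 2.320 m^2

2.320


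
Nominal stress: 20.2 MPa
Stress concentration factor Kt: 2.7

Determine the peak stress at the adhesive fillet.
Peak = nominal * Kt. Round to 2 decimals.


Peak stress = 20.2 * 2.7
= 54.54 MPa

54.54


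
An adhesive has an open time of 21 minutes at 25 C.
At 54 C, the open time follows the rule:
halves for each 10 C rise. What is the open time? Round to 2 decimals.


Factor = 2^((54-25)/10) = 7.4643
Open time = 21 / 7.4643 = 2.81 min

2.81


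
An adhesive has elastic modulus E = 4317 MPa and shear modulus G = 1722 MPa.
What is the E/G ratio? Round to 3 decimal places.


E/G = 4317 / 1722 = 2.507

2.507


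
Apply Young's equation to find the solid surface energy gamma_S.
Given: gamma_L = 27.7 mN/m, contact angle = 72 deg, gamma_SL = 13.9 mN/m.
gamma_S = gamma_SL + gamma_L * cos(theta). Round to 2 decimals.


theta_rad = 72 * pi/180 = 1.256637
gamma_S = 13.9 + 27.7 * cos(1.256637)
= 22.46 mN/m

22.46


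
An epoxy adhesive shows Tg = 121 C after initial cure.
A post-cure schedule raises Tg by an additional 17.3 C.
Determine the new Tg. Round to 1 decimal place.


New Tg = 121 + 17.3
= 138.3 C

138.3


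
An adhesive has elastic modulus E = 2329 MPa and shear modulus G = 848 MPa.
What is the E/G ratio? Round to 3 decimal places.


E/G = 2329 / 848 = 2.746

2.746


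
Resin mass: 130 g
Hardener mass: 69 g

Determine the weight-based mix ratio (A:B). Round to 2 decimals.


Ratio = 130 / 69 = 1.88

1.88


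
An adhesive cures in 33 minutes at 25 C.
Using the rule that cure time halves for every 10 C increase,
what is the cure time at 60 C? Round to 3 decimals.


Factor = 2^((60 - 25) / 10) = 11.3137
Cure time = 33 / 11.3137
= 2.917 minutes

2.917


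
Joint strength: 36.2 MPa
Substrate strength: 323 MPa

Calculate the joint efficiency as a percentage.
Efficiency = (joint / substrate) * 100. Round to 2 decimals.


Efficiency = (36.2 / 323) * 100 = 11.21%

11.21


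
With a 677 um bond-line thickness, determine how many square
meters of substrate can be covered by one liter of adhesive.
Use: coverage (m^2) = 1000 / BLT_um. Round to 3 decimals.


Coverage = 1000 / 677 = 1.477 m^2

1.477


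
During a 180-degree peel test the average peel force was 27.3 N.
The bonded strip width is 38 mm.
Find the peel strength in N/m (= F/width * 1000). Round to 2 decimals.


Peel strength = F/width * 1000
= 27.3 / 38 * 1000
= 718.42 N/m

718.42


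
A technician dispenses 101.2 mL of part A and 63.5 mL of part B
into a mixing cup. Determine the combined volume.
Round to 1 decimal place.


Combined volume = 101.2 + 63.5
= 164.7 mL

164.7


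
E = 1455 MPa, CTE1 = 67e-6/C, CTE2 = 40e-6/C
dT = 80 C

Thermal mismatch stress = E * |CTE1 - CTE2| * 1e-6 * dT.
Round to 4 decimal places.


= 1455 * 27e-6 * 80
= 3.1428 MPa

3.1428


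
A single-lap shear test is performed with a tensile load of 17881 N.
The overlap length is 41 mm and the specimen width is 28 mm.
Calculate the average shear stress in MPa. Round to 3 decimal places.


Shear stress = F / (overlap * width)
= 17881 / (41 * 28)
= 17881 / 1148
= 15.576 MPa

15.576


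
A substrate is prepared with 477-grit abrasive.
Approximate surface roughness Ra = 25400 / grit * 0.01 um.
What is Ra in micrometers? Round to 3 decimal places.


Ra = 25400 / 477 * 0.01 = 0.532 um

0.532


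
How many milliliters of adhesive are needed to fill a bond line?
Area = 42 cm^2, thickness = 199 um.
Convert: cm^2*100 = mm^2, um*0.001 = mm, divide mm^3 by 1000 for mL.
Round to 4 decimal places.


= (42 * 100) * (199 * 0.001) / 1000
= 0.8358 mL

0.8358


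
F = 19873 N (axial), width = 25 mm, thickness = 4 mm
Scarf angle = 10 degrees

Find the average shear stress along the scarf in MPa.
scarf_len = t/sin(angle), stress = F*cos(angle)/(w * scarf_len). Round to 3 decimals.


scarf_len = 4/sin(10 deg) = 23.0351
cos(10 deg) = 0.984808
stress = 19873*0.984808/(25*23.0351) = 33.985 MPa

33.985


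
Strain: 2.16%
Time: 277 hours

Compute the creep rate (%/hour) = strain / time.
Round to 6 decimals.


Creep rate = 2.16 / 277
= 0.007798 %/h

0.007798


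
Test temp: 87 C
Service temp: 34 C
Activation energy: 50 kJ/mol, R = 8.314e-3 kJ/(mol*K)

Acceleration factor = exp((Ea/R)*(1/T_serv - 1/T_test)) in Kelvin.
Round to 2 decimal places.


AF = exp((50/0.008314)*(1/307.15 - 1/360.15))
= 17.84

17.84


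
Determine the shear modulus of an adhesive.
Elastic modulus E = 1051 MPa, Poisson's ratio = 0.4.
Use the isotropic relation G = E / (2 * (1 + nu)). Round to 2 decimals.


G = 1051 / (2*(1+0.4)) = 1051 / 2.80
= 375.36 MPa

375.36


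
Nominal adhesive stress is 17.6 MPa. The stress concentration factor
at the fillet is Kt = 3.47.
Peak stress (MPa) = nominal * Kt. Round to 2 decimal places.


Peak = 17.6 * 3.47 = 61.07 MPa

61.07


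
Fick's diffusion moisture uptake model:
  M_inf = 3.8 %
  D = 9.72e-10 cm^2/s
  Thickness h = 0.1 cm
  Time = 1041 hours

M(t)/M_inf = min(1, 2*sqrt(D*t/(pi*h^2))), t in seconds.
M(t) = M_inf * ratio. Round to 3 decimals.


t_sec = 1041 * 3600 = 3747600
ratio = 2*sqrt(9.72e-10*3747600/(pi*0.1^2))
= min(1, 0.681028)
= 0.681028
M(t) = 3.8 * 0.681028 = 2.588 %

2.588


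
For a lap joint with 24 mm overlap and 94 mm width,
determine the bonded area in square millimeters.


Area = 24 * 94 = 2256 mm^2

2256


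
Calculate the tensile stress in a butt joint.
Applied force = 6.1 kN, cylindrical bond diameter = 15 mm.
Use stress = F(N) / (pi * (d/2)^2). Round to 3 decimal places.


A = pi * 7.5^2 = 176.7146 mm^2
sigma = 6100.0 / 176.7146 = 34.519 MPa

34.519


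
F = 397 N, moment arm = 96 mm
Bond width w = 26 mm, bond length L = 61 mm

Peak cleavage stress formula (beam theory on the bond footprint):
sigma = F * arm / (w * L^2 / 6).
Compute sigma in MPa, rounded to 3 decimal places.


sigma = (397 * 96) / (26 * 3721 / 6)
= 38112 * 6 / 96746
= 228672 / 96746
= 2.364 MPa

2.364


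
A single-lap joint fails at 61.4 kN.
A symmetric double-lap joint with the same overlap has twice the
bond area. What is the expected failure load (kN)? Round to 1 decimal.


Double-lap load = 2 * 61.4 = 122.8 kN

122.8


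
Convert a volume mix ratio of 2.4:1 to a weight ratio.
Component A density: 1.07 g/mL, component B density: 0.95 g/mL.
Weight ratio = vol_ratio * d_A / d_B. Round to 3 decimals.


= 2.4 * 1.07 / 0.95 = 2.703

2.703


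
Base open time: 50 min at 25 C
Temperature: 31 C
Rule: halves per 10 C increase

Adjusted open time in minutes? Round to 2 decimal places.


Acceleration = 2^((31-25)/10) = 1.5157
Open time = 50 / 1.5157 = 32.99 min

32.99


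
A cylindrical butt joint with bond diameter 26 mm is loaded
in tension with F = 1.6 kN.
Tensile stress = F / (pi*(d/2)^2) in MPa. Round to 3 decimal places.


Area = pi * (26/2)^2 = 530.9292 mm^2
Stress = 1.6*1000 / 530.9292
= 3.014 MPa

3.014


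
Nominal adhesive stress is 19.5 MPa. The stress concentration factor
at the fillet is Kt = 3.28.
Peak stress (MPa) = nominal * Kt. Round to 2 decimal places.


Peak = 19.5 * 3.28 = 63.96 MPa

63.96


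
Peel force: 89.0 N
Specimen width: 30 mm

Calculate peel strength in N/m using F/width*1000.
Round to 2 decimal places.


Peel strength = 89.0 / 30 * 1000 = 2966.67 N/m

2966.67


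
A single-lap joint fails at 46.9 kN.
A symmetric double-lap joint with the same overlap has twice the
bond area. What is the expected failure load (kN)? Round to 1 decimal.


Double-lap load = 2 * 46.9 = 93.8 kN

93.8


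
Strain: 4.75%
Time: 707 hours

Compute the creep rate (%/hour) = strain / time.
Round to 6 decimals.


Creep rate = 4.75 / 707
= 0.006719 %/h

0.006719


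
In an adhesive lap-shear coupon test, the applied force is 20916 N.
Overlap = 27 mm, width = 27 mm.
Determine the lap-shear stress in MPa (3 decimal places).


stress = F / (overlap * width)
= 20916 / (27 * 27)
= 28.691 MPa

28.691


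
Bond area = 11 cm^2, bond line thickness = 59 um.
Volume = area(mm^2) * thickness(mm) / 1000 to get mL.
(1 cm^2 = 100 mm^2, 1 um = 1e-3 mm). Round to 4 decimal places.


area_mm2 = 11 * 100 = 1100
blt_mm = 59 * 1e-3 = 0.059
vol_mm3 = 1100 * 0.059 = 64.9
vol_mL = 64.9 / 1000 = 0.0649 mL

0.0649


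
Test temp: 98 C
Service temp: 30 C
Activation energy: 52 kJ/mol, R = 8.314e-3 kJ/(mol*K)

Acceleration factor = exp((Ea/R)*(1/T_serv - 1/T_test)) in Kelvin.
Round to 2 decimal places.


AF = exp((52/0.008314)*(1/303.15 - 1/371.15))
= 43.82

43.82


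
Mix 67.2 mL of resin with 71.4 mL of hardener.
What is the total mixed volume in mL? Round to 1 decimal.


Total = 67.2 + 71.4 = 138.6 mL

138.6


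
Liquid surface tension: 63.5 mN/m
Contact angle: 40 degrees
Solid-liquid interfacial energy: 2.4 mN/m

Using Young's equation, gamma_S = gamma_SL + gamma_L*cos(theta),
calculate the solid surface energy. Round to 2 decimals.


gamma_S = 2.4 + 63.5 * cos(40)
= 51.04 mN/m

51.04


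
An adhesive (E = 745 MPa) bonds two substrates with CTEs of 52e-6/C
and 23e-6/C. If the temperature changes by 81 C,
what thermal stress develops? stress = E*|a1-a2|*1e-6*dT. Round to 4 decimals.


Stress = 745 * |52 - 23| * 1e-6 * 81
= 1.7500 MPa

1.7500


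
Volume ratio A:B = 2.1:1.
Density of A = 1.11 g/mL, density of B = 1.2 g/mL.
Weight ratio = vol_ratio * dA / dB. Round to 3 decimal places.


Wt ratio = 2.1 * 1.11 / 1.2
= 1.943

1.943


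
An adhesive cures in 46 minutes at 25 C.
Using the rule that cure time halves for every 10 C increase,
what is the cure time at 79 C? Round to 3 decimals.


Factor = 2^((79 - 25) / 10) = 42.2243
Cure time = 46 / 42.2243
= 1.089 minutes

1.089


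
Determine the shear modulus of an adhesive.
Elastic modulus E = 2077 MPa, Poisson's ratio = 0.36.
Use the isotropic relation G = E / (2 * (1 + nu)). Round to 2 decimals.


G = 2077 / (2*(1+0.36)) = 2077 / 2.72
= 763.60 MPa

763.60


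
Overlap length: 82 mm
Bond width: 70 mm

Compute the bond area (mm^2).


Bond area = 82 * 70 = 5740 mm^2

5740


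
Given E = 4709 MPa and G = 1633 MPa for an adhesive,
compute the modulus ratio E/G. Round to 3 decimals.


E/G ratio = 4709 / 1633 = 2.884

2.884


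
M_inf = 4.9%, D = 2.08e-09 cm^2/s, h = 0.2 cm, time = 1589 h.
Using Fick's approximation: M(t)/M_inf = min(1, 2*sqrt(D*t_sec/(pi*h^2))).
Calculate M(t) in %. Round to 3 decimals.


t = 5720400 s
ratio = min(1, 2*sqrt(2.08e-09*5720400/(pi*0.0400)))
= 0.615418
M(t) = 4.9 * 0.615418 = 3.016%

3.016


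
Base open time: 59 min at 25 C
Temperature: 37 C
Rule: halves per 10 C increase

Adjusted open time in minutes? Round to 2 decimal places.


Acceleration = 2^((37-25)/10) = 2.2974
Open time = 59 / 2.2974 = 25.68 min

25.68


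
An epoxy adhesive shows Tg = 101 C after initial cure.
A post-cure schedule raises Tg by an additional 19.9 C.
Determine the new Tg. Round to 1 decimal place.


New Tg = 101 + 19.9
= 120.9 C

120.9


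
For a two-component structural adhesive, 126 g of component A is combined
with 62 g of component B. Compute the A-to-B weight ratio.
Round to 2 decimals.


Weight ratio A:B = 126 / 62
= 2.03

2.03


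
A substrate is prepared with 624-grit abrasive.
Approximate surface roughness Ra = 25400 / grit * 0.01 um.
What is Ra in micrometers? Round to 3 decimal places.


Ra = 25400 / 624 * 0.01 = 0.407 um

0.407


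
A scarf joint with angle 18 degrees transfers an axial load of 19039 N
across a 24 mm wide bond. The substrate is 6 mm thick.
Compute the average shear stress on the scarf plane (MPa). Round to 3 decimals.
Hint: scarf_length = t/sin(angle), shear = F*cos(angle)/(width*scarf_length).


scarf_length = 6 / sin(18 deg) = 19.4164 mm
cos(18 deg) = 0.951057
shear stress = 19039 * 0.951057 / (24 * 19.4164)
= 38.857 MPa

38.857


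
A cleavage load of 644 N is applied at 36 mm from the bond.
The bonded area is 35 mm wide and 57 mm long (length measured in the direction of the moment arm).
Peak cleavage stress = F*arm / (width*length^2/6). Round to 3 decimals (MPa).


Moment = 644 * 36 = 23184 N*mm
Section modulus = 35 * 3249 / 6 = 113715 / 6 mm^3
Stress = 23184 / (113715 / 6) = 139104 / 113715
= 1.223 MPa

1.223
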